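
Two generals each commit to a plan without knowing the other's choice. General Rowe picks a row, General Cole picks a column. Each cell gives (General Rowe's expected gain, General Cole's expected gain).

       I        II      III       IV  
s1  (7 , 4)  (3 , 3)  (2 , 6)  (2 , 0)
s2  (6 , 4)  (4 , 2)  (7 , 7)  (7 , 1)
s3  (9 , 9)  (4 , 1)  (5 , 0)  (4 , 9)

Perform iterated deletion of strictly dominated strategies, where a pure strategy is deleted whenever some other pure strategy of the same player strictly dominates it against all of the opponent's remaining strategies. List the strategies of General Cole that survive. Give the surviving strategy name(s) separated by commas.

For General Rowe, s3 strictly dominates s1 on the remaining columns (I: 9>7, II: 4>3, III: 5>2, IV: 4>2); eliminate s1.
For General Cole, I strictly dominates II on the remaining rows (s2: 4>2, s3: 9>1); eliminate II.
Among the remaining strategies, none is strictly dominated by another pure strategy of the same player, so the elimination stops.
Surviving strategies — General Rowe: {s2, s3}; General Cole: {I, III, IV}.

I, III, IV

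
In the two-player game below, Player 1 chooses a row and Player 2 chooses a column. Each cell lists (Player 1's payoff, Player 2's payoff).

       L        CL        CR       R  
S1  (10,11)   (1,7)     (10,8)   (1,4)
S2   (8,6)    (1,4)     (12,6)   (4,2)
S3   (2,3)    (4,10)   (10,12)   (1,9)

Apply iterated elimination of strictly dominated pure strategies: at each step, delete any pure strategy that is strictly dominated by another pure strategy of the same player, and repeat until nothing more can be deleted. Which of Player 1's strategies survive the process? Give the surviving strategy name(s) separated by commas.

S1, S2

Player 2's strategy CL is strictly dominated by CR (S1: 8>7, S2: 6>4, S3: 12>10) and is removed.
Row S3 is eliminated: S2 beats it against every remaining column (L: 8>2, CR: 12>10, R: 4>1).
Column R is eliminated: L beats it against every remaining row (S1: 11>4, S2: 6>2).
Among the remaining strategies, none is strictly dominated by another pure strategy of the same player, so the elimination stops.
Surviving strategies — Player 1: {S1, S2}; Player 2: {L, CR}.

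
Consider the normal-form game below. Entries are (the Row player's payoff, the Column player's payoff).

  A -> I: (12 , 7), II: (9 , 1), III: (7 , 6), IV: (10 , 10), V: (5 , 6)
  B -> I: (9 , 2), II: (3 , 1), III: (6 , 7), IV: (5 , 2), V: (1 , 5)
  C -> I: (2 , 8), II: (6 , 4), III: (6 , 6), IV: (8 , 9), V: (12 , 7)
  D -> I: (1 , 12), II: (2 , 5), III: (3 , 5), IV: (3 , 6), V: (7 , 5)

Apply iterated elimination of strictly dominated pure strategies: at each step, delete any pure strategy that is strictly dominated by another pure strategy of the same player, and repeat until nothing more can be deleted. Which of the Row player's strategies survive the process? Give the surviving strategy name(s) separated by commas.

A

Row B is eliminated: A beats it against every remaining column (I: 12>9, II: 9>3, III: 7>6, IV: 10>5, V: 5>1).
Row D is eliminated: C beats it against every remaining column (I: 2>1, II: 6>2, III: 6>3, IV: 8>3, V: 12>7).
For the Column player, IV strictly dominates I on the remaining rows (A: 10>7, C: 9>8); eliminate I.
Column II is eliminated: III beats it against every remaining row (A: 6>1, C: 6>4).
The Column player's strategy III is strictly dominated by IV (A: 10>6, C: 9>6) and is removed.
For the Column player, IV strictly dominates V on the remaining rows (A: 10>6, C: 9>7); eliminate V.
For the Row player, A strictly dominates C on the remaining columns (IV: 10>8); eliminate C.
Among the remaining strategies, none is strictly dominated by another pure strategy of the same player, so the elimination stops.
Surviving strategies — the Row player: {A}; the Column player: {IV}.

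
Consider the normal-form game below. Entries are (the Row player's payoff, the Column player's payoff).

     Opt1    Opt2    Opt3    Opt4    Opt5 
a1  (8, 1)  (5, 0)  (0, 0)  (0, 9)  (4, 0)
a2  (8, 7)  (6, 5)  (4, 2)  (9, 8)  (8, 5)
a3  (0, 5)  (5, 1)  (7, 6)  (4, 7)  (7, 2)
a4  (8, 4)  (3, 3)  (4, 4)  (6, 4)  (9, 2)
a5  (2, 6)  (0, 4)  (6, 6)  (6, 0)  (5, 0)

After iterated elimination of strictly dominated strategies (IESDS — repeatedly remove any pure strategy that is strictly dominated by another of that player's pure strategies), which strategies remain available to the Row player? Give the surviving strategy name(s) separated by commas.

For the Column player, Opt1 strictly dominates Opt2 on the remaining rows (a1: 1>0, a2: 7>5, a3: 5>1, a4: 4>3, a5: 6>4); eliminate Opt2.
For the Column player, Opt1 strictly dominates Opt5 on the remaining rows (a1: 1>0, a2: 7>5, a3: 5>2, a4: 4>2, a5: 6>0); eliminate Opt5.
Among the remaining strategies, none is strictly dominated by another pure strategy of the same player, so the elimination stops.
Surviving strategies — the Row player: {a1, a2, a3, a4, a5}; the Column player: {Opt1, Opt3, Opt4}.

a1, a2, a3, a4, a5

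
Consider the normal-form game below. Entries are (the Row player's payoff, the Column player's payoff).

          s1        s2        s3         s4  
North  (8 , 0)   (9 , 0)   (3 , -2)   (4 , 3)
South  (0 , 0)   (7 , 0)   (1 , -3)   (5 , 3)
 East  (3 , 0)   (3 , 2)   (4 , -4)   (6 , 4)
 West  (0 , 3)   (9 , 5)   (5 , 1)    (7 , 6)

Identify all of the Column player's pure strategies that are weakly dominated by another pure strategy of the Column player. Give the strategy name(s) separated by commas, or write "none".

s2 weakly dominates s1 — North: 0=0, South: 0=0, East: 2>0, West: 5>3.
s4 weakly dominates s2 — North: 3>0, South: 3>0, East: 4>2, West: 6>5.
s3 is weakly dominated by s1 (North: 0>-2, South: 0>-3, East: 0>-4, West: 3>1).
s4: no other strategy beats it everywhere (s1 at North (3>0); s2 at North (3>0); s3 at North (3>-2)).

s1, s2, s3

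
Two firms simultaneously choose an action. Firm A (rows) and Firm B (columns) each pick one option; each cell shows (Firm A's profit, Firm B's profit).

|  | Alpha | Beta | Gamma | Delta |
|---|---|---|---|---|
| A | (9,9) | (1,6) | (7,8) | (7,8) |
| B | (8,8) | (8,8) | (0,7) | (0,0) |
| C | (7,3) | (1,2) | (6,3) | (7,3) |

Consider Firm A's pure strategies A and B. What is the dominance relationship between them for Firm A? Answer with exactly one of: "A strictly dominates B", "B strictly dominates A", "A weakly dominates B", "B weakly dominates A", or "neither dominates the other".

A's payoffs vs B's, by Firm B's action — Alpha: 9>8, Beta: 1<8, Gamma: 7>0, Delta: 7>0.
A does better at Alpha, Gamma, Delta but worse at Beta; neither strategy dominates the other.

neither dominates the other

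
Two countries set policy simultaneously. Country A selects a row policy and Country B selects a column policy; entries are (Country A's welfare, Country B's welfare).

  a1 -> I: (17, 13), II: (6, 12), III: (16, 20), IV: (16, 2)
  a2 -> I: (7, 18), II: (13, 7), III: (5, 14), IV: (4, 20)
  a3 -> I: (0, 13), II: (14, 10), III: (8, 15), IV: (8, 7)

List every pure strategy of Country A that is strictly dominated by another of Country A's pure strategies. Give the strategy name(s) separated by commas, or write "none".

none

Nothing dominates a1: a2 at I (17>7); a3 at I (17>0).
a2: no other strategy beats it everywhere (a1 at II (13>6); a3 at I (7>0)).
a3 is not dominated — it holds its own against a1 at II (14>6); a2 at II (14>13).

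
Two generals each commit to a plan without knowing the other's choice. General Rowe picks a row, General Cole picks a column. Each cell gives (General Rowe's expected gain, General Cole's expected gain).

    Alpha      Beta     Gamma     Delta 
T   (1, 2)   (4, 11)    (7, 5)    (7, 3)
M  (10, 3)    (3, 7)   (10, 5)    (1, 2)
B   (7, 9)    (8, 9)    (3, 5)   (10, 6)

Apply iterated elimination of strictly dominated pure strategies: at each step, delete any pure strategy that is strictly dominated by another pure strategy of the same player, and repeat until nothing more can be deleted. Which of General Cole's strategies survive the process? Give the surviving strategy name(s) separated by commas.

Alpha, Beta

For General Cole, Beta strictly dominates Gamma on the remaining rows (T: 11>5, M: 7>5, B: 9>5); eliminate Gamma.
For General Rowe, B strictly dominates T on the remaining columns (Alpha: 7>1, Beta: 8>4, Delta: 10>7); eliminate T.
General Cole's strategy Delta is strictly dominated by Alpha (M: 3>2, B: 9>6) and is removed.
Among the remaining strategies, none is strictly dominated by another pure strategy of the same player, so the elimination stops.
Surviving strategies — General Rowe: {M, B}; General Cole: {Alpha, Beta}.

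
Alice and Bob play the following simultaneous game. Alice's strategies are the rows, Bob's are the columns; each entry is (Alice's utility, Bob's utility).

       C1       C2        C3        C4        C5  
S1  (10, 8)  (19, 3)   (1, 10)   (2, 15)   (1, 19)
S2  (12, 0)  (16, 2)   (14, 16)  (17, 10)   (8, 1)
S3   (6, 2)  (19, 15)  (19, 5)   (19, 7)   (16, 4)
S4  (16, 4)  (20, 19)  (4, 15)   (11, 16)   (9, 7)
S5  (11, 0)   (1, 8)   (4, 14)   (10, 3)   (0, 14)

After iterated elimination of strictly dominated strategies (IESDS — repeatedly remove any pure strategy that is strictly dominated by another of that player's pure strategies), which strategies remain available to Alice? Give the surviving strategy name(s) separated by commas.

S4

For Alice, S4 strictly dominates S1 on the remaining columns (C1: 16>10, C2: 20>19, C3: 4>1, C4: 11>2, C5: 9>1); eliminate S1.
Row S5 is eliminated: S2 beats it against every remaining column (C1: 12>11, C2: 16>1, C3: 14>4, C4: 17>10, C5: 8>0).
Bob's strategy C1 is strictly dominated by C2 (S2: 2>0, S3: 15>2, S4: 19>4) and is removed.
Row S2 is eliminated: S3 beats it against every remaining column (C2: 19>16, C3: 19>14, C4: 19>17, C5: 16>8).
Column C3 is eliminated: C2 beats it against every remaining row (S3: 15>5, S4: 19>15).
Bob's strategy C4 is strictly dominated by C2 (S3: 15>7, S4: 19>16) and is removed.
Bob's strategy C5 is strictly dominated by C2 (S3: 15>4, S4: 19>7) and is removed.
For Alice, S4 strictly dominates S3 on the remaining columns (C2: 20>19); eliminate S3.
Among the remaining strategies, none is strictly dominated by another pure strategy of the same player, so the elimination stops.
Surviving strategies — Alice: {S4}; Bob: {C2}.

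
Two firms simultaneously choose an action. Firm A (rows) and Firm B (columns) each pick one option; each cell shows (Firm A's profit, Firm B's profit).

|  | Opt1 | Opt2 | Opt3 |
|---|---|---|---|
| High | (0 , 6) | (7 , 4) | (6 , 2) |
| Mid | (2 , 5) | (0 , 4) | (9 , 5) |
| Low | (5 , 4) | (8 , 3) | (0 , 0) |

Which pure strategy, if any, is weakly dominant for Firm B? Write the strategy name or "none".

Opt1

Opt1 vs Opt2: High: 6>4, Mid: 5>4, Low: 4>3.
Opt1 vs Opt3: High: 6>2, Mid: 5=5, Low: 4>0.
Opt1 is at least as good as every other strategy against every opponent action, so it is weakly dominant.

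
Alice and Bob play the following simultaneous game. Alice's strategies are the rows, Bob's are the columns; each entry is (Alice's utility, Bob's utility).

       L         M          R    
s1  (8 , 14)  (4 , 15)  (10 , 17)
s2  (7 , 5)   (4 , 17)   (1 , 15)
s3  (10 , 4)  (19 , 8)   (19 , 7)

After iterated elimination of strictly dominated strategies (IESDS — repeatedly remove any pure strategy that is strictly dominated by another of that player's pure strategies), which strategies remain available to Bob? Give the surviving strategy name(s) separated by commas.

M

Row s1 is eliminated: s3 beats it against every remaining column (L: 10>8, M: 19>4, R: 19>10).
Row s2 is eliminated: s3 beats it against every remaining column (L: 10>7, M: 19>4, R: 19>1).
Column L is eliminated: M beats it against every remaining row (s3: 8>4).
Column R is eliminated: M beats it against every remaining row (s3: 8>7).
Among the remaining strategies, none is strictly dominated by another pure strategy of the same player, so the elimination stops.
Surviving strategies — Alice: {s3}; Bob: {M}.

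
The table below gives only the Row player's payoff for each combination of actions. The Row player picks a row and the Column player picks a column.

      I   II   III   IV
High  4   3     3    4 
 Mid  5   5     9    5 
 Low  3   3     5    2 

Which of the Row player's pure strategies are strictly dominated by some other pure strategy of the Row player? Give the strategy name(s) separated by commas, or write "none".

High, Low

High: dominated, since Mid does at least as well everywhere (I: 5>4, II: 5>3, III: 9>3, IV: 5>4).
Mid is not dominated — it holds its own against High at I (5>4); Low at I (5>3).
Low is strictly dominated by Mid (I: 5>3, II: 5>3, III: 9>5, IV: 5>2).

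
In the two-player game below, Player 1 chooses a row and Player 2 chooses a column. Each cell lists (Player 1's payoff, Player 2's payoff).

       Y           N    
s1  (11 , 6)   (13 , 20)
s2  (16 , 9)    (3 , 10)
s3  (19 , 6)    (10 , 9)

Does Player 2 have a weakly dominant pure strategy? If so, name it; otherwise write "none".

N

N vs Y: s1: 20>6, s2: 10>9, s3: 9>6.
N is at least as good as every other strategy against every opponent action, so it is weakly dominant.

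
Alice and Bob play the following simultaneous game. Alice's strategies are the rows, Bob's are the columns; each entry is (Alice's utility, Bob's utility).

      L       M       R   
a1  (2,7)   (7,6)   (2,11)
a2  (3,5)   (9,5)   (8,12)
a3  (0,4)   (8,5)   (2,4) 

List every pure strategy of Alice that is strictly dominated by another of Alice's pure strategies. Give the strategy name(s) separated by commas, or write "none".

a2 strictly dominates a1 — L: 3>2, M: 9>7, R: 8>2.
Nothing dominates a2: a1 at L (3>2); a3 at L (3>0).
a3 is strictly dominated by a2 (L: 3>0, M: 9>8, R: 8>2).

a1, a3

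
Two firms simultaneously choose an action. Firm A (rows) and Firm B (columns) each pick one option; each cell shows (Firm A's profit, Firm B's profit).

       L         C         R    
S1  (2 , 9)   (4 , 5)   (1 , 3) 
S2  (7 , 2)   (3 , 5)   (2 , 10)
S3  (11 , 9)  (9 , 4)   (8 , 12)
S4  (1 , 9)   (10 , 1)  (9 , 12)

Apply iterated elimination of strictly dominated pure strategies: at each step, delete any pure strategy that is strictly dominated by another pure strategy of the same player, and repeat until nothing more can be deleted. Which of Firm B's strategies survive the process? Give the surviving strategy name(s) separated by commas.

R

For Firm A, S3 strictly dominates S1 on the remaining columns (L: 11>2, C: 9>4, R: 8>1); eliminate S1.
Firm A's strategy S2 is strictly dominated by S3 (L: 11>7, C: 9>3, R: 8>2) and is removed.
For Firm B, R strictly dominates L on the remaining rows (S3: 12>9, S4: 12>9); eliminate L.
For Firm A, S4 strictly dominates S3 on the remaining columns (C: 10>9, R: 9>8); eliminate S3.
Column C is eliminated: R beats it against every remaining row (S4: 12>1).
Among the remaining strategies, none is strictly dominated by another pure strategy of the same player, so the elimination stops.
Surviving strategies — Firm A: {S4}; Firm B: {R}.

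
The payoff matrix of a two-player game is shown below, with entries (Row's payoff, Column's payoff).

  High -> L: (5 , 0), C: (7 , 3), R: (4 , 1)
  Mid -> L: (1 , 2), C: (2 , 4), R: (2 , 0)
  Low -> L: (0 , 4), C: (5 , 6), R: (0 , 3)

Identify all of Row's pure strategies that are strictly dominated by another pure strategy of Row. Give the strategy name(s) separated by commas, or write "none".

Nothing dominates High: Mid at L (5>1); Low at L (5>0).
High strictly dominates Mid — L: 5>1, C: 7>2, R: 4>2.
High strictly dominates Low — L: 5>0, C: 7>5, R: 4>0.

Mid, Low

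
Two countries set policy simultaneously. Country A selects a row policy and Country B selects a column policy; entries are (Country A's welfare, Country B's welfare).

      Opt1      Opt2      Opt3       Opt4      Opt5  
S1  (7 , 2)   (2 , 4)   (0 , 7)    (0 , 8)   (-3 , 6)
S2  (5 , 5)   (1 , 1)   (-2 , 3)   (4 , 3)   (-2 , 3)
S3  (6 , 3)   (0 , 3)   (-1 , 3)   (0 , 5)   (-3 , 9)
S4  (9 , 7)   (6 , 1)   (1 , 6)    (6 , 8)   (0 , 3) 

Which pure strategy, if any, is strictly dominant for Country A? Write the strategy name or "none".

S4 vs S1: Opt1: 9>7, Opt2: 6>2, Opt3: 1>0, Opt4: 6>0, Opt5: 0>-3.
S4 vs S2: Opt1: 9>5, Opt2: 6>1, Opt3: 1>-2, Opt4: 6>4, Opt5: 0>-2.
S4 vs S3: Opt1: 9>6, Opt2: 6>0, Opt3: 1>-1, Opt4: 6>0, Opt5: 0>-3.
S4 strictly beats every other strategy against every opponent action, so it is strictly dominant.

S4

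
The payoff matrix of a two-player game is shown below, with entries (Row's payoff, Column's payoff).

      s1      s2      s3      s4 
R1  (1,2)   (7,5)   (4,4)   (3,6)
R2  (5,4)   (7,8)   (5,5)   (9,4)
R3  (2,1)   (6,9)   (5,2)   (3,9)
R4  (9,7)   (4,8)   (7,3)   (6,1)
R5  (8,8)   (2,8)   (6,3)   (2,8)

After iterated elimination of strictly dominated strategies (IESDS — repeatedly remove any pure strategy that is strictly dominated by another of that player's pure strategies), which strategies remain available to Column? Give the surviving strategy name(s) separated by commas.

For Row, R4 strictly dominates R5 on the remaining columns (s1: 9>8, s2: 4>2, s3: 7>6, s4: 6>2); eliminate R5.
Column's strategy s1 is strictly dominated by s2 (R1: 5>2, R2: 8>4, R3: 9>1, R4: 8>7) and is removed.
Column s3 is eliminated: s2 beats it against every remaining row (R1: 5>4, R2: 8>5, R3: 9>2, R4: 8>3).
For Row, R2 strictly dominates R3 on the remaining columns (s2: 7>6, s4: 9>3); eliminate R3.
For Row, R2 strictly dominates R4 on the remaining columns (s2: 7>4, s4: 9>6); eliminate R4.
Among the remaining strategies, none is strictly dominated by another pure strategy of the same player, so the elimination stops.
Surviving strategies — Row: {R1, R2}; Column: {s2, s4}.

s2, s4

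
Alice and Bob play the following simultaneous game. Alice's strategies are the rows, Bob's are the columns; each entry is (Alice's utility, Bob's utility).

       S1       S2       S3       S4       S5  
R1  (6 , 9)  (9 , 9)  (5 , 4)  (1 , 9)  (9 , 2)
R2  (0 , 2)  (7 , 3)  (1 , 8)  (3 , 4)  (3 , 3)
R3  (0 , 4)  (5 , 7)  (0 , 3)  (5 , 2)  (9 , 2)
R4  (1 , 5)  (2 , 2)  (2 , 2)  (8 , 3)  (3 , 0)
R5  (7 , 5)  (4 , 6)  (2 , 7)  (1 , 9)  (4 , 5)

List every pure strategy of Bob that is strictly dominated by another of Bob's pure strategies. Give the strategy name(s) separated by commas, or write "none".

S1 is not dominated — it holds its own against S2 at R1 (9=9); S3 at R1 (9>4); S4 at R1 (9=9); S5 at R1 (9>2).
Nothing dominates S2: S1 at R1 (9=9); S3 at R1 (9>4); S4 at R1 (9=9); S5 at R1 (9>2).
S3: no other strategy beats it everywhere (S1 at R2 (8>2); S2 at R2 (8>3); S4 at R2 (8>4); S5 at R1 (4>2)).
S4 is not dominated — it holds its own against S1 at R1 (9=9); S2 at R1 (9=9); S3 at R1 (9>4); S5 at R1 (9>2).
S5 is strictly dominated by S3 (R1: 4>2, R2: 8>3, R3: 3>2, R4: 2>0, R5: 7>5).

S5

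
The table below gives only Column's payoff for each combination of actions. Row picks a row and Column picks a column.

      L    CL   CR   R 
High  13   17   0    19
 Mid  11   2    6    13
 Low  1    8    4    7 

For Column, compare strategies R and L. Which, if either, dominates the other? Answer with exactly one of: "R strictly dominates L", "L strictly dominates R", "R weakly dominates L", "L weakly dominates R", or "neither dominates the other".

R strictly dominates L

R's payoffs vs L's, by Row's action — High: 19>13, Mid: 13>11, Low: 7>1.
R gives a strictly higher payoff against each opponent action, so R strictly dominates L.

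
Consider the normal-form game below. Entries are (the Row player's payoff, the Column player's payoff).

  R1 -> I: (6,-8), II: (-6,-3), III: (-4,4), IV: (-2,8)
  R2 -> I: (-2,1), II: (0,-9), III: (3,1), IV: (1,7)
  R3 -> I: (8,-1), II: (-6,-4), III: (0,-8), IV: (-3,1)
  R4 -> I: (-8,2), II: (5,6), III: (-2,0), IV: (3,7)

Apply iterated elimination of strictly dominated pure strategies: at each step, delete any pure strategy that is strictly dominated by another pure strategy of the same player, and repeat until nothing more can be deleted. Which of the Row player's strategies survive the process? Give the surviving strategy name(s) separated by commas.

The Column player's strategy I is strictly dominated by IV (R1: 8>-8, R2: 7>1, R3: 1>-1, R4: 7>2) and is removed.
Row R1 is eliminated: R2 beats it against every remaining column (II: 0>-6, III: 3>-4, IV: 1>-2).
Row R3 is eliminated: R2 beats it against every remaining column (II: 0>-6, III: 3>0, IV: 1>-3).
The Column player's strategy II is strictly dominated by IV (R2: 7>-9, R4: 7>6) and is removed.
The Column player's strategy III is strictly dominated by IV (R2: 7>1, R4: 7>0) and is removed.
Row R2 is eliminated: R4 beats it against every remaining column (IV: 3>1).
Among the remaining strategies, none is strictly dominated by another pure strategy of the same player, so the elimination stops.
Surviving strategies — the Row player: {R4}; the Column player: {IV}.

R4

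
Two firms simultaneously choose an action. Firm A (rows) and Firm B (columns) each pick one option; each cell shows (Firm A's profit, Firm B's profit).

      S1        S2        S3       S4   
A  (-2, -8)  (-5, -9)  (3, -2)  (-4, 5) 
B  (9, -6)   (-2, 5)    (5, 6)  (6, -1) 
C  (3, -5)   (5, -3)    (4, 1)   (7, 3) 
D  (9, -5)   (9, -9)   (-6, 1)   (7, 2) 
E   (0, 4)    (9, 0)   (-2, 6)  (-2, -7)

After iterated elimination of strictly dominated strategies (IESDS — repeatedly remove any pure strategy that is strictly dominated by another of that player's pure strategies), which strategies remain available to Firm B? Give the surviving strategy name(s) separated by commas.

For Firm A, B strictly dominates A on the remaining columns (S1: 9>-2, S2: -2>-5, S3: 5>3, S4: 6>-4); eliminate A.
For Firm B, S3 strictly dominates S1 on the remaining rows (B: 6>-6, C: 1>-5, D: 1>-5, E: 6>4); eliminate S1.
Firm B's strategy S2 is strictly dominated by S3 (B: 6>5, C: 1>-3, D: 1>-9, E: 6>0) and is removed.
For Firm A, B strictly dominates E on the remaining columns (S3: 5>-2, S4: 6>-2); eliminate E.
Among the remaining strategies, none is strictly dominated by another pure strategy of the same player, so the elimination stops.
Surviving strategies — Firm A: {B, C, D}; Firm B: {S3, S4}.

S3, S4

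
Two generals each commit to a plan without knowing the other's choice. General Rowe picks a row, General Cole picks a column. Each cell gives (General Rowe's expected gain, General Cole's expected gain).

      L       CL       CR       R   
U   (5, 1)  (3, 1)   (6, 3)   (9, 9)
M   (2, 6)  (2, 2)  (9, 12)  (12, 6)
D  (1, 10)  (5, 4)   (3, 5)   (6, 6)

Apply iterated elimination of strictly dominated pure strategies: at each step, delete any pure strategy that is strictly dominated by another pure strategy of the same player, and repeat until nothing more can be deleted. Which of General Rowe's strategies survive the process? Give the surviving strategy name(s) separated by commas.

M

Column CL is eliminated: CR beats it against every remaining row (U: 3>1, M: 12>2, D: 5>4).
For General Rowe, U strictly dominates D on the remaining columns (L: 5>1, CR: 6>3, R: 9>6); eliminate D.
General Cole's strategy L is strictly dominated by CR (U: 3>1, M: 12>6) and is removed.
General Rowe's strategy U is strictly dominated by M (CR: 9>6, R: 12>9) and is removed.
General Cole's strategy R is strictly dominated by CR (M: 12>6) and is removed.
Among the remaining strategies, none is strictly dominated by another pure strategy of the same player, so the elimination stops.
Surviving strategies — General Rowe: {M}; General Cole: {CR}.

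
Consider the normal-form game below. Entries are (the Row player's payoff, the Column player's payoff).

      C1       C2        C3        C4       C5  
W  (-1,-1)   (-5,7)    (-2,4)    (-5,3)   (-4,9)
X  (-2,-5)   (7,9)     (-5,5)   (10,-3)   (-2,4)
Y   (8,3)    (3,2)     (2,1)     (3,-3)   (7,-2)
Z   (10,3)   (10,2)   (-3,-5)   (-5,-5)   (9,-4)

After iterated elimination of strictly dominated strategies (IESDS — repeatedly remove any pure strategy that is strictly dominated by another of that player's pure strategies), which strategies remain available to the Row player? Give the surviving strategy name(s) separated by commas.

For the Row player, Y strictly dominates W on the remaining columns (C1: 8>-1, C2: 3>-5, C3: 2>-2, C4: 3>-5, C5: 7>-4); eliminate W.
For the Column player, C2 strictly dominates C3 on the remaining rows (X: 9>5, Y: 2>1, Z: 2>-5); eliminate C3.
For the Column player, C2 strictly dominates C4 on the remaining rows (X: 9>-3, Y: 2>-3, Z: 2>-5); eliminate C4.
Row X is eliminated: Z beats it against every remaining column (C1: 10>-2, C2: 10>7, C5: 9>-2).
Row Y is eliminated: Z beats it against every remaining column (C1: 10>8, C2: 10>3, C5: 9>7).
For the Column player, C1 strictly dominates C2 on the remaining rows (Z: 3>2); eliminate C2.
The Column player's strategy C5 is strictly dominated by C1 (Z: 3>-4) and is removed.
Among the remaining strategies, none is strictly dominated by another pure strategy of the same player, so the elimination stops.
Surviving strategies — the Row player: {Z}; the Column player: {C1}.

Z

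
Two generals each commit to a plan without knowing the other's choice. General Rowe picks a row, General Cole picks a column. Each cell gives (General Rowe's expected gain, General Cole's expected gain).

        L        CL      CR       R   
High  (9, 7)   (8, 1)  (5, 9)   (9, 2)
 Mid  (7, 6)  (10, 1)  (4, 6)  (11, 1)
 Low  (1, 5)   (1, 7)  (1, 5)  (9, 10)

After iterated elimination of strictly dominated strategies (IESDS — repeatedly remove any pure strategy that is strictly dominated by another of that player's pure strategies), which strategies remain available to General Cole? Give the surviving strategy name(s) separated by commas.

CR

For General Rowe, Mid strictly dominates Low on the remaining columns (L: 7>1, CL: 10>1, CR: 4>1, R: 11>9); eliminate Low.
General Cole's strategy CL is strictly dominated by L (High: 7>1, Mid: 6>1) and is removed.
General Cole's strategy R is strictly dominated by L (High: 7>2, Mid: 6>1) and is removed.
General Rowe's strategy Mid is strictly dominated by High (L: 9>7, CR: 5>4) and is removed.
Column L is eliminated: CR beats it against every remaining row (High: 9>7).
Among the remaining strategies, none is strictly dominated by another pure strategy of the same player, so the elimination stops.
Surviving strategies — General Rowe: {High}; General Cole: {CR}.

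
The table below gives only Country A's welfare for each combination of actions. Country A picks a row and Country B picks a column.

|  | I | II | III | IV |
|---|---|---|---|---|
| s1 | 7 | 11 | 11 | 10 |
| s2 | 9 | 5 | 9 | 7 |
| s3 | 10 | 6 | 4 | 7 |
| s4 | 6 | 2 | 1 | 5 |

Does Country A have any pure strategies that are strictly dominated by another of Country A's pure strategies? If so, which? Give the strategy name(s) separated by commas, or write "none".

s1: no other strategy beats it everywhere (s2 at II (11>5); s3 at II (11>6); s4 at I (7>6)).
Nothing dominates s2: s1 at I (9>7); s3 at III (9>4); s4 at I (9>6).
s3 is not dominated — it holds its own against s1 at I (10>7); s2 at I (10>9); s4 at I (10>6).
s4: dominated, since s1 does at least as well everywhere (I: 7>6, II: 11>2, III: 11>1, IV: 10>5).

s4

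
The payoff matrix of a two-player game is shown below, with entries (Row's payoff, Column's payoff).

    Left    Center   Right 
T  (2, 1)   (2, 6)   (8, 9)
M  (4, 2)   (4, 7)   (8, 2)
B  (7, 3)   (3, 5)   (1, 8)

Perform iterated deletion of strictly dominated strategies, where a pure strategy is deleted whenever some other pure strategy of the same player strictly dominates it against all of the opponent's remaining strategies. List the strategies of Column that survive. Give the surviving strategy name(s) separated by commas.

Column Left is eliminated: Center beats it against every remaining row (T: 6>1, M: 7>2, B: 5>3).
For Row, M strictly dominates B on the remaining columns (Center: 4>3, Right: 8>1); eliminate B.
Among the remaining strategies, none is strictly dominated by another pure strategy of the same player, so the elimination stops.
Surviving strategies — Row: {T, M}; Column: {Center, Right}.

Center, Right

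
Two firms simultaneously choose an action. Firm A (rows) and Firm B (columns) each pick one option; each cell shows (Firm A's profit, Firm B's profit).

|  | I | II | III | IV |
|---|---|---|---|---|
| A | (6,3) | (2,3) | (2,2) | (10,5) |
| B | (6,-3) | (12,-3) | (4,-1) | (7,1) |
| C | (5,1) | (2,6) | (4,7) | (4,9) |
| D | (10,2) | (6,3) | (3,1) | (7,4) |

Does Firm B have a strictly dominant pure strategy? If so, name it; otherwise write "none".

IV vs I: A: 5>3, B: 1>-3, C: 9>1, D: 4>2.
IV vs II: A: 5>3, B: 1>-3, C: 9>6, D: 4>3.
IV vs III: A: 5>2, B: 1>-1, C: 9>7, D: 4>1.
IV strictly beats every other strategy against every opponent action, so it is strictly dominant.

IV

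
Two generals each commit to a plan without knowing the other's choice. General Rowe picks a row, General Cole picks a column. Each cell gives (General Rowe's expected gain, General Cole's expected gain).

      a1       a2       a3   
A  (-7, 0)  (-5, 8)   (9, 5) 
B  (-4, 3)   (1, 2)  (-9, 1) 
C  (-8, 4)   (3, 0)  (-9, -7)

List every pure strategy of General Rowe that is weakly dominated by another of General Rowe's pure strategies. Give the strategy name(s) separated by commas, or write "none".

none

Nothing dominates A: B at a3 (9>-9); C at a1 (-7>-8).
B: no other strategy beats it everywhere (A at a1 (-4>-7); C at a1 (-4>-8)).
C: no other strategy beats it everywhere (A at a2 (3>-5); B at a2 (3>1)).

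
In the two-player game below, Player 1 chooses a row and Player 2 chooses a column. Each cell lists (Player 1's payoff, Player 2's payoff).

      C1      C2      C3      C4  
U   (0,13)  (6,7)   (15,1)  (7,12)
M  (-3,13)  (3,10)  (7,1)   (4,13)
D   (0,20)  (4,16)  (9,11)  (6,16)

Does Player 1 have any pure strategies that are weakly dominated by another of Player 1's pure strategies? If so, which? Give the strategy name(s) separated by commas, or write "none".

U: no other strategy beats it everywhere (M at C1 (0>-3); D at C2 (6>4)).
M: dominated, since U does at least as well everywhere (C1: 0>-3, C2: 6>3, C3: 15>7, C4: 7>4).
D: dominated, since U does at least as well everywhere (C1: 0=0, C2: 6>4, C3: 15>9, C4: 7>6).

M, D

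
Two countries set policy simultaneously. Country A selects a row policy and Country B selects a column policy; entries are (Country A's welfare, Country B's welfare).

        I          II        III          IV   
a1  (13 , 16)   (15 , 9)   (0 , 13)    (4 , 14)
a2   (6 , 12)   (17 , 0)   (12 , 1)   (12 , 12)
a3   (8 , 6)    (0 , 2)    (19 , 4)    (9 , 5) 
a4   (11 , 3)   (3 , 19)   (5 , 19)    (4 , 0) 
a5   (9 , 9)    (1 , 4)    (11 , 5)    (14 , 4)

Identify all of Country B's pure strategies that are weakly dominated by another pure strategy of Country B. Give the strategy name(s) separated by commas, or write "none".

II, IV

I is not dominated — it holds its own against II at a1 (16>9); III at a1 (16>13); IV at a1 (16>14).
II is weakly dominated by III (a1: 13>9, a2: 1>0, a3: 4>2, a4: 19=19, a5: 5>4).
III is not dominated — it holds its own against I at a4 (19>3); II at a1 (13>9); IV at a4 (19>0).
IV is weakly dominated by I (a1: 16>14, a2: 12=12, a3: 6>5, a4: 3>0, a5: 9>4).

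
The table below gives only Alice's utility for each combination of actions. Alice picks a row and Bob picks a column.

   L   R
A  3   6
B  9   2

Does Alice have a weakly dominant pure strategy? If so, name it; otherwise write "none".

A fails to dominate B at L (3<9).
B fails to dominate A at R (2<6).
No single strategy dominates all the others.

none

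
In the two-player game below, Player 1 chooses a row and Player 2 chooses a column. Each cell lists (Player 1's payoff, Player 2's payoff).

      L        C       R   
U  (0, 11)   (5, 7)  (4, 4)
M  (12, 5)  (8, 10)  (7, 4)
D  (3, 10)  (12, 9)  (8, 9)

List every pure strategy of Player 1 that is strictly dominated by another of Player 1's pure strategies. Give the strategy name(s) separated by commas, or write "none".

M strictly dominates U — L: 12>0, C: 8>5, R: 7>4.
M is not dominated — it holds its own against U at L (12>0); D at L (12>3).
D: no other strategy beats it everywhere (U at L (3>0); M at C (12>8)).

U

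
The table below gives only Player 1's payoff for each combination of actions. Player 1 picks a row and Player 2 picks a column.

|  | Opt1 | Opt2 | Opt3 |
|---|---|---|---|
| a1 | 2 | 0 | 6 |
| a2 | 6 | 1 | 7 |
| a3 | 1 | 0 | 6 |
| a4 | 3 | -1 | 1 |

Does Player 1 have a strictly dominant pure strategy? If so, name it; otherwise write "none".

a2

a2 vs a1: Opt1: 6>2, Opt2: 1>0, Opt3: 7>6.
a2 vs a3: Opt1: 6>1, Opt2: 1>0, Opt3: 7>6.
a2 vs a4: Opt1: 6>3, Opt2: 1>-1, Opt3: 7>1.
a2 strictly beats every other strategy against every opponent action, so it is strictly dominant.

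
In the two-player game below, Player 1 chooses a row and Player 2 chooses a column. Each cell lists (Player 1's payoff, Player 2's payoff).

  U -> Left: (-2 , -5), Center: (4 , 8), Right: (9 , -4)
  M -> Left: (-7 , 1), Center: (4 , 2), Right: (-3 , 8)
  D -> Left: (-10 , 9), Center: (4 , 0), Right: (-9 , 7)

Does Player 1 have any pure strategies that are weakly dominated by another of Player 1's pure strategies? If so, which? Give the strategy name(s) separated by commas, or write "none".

Nothing dominates U: M at Left (-2>-7); D at Left (-2>-10).
U weakly dominates M — Left: -2>-7, Center: 4=4, Right: 9>-3.
D: dominated, since U does at least as well everywhere (Left: -2>-10, Center: 4=4, Right: 9>-9).

M, D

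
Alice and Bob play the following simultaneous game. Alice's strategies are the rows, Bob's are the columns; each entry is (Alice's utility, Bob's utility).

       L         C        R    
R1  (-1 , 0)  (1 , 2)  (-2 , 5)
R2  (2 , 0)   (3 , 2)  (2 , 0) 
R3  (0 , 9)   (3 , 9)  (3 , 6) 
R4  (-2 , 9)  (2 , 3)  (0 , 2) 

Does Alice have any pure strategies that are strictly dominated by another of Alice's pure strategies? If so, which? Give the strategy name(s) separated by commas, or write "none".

R2 strictly dominates R1 — L: 2>-1, C: 3>1, R: 2>-2.
R2 is not dominated — it holds its own against R1 at L (2>-1); R3 at L (2>0); R4 at L (2>-2).
Nothing dominates R3: R1 at L (0>-1); R2 at C (3=3); R4 at L (0>-2).
R4: dominated, since R2 does at least as well everywhere (L: 2>-2, C: 3>2, R: 2>0).

R1, R4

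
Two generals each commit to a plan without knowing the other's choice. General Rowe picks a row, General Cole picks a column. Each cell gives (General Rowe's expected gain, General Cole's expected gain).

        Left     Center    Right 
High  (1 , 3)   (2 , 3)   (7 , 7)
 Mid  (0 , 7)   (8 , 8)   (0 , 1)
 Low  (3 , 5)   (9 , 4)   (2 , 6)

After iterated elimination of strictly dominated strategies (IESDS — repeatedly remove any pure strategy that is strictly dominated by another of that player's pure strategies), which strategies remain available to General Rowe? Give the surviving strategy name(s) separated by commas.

Row Mid is eliminated: Low beats it against every remaining column (Left: 3>0, Center: 9>8, Right: 2>0).
For General Cole, Right strictly dominates Left on the remaining rows (High: 7>3, Low: 6>5); eliminate Left.
Column Center is eliminated: Right beats it against every remaining row (High: 7>3, Low: 6>4).
General Rowe's strategy Low is strictly dominated by High (Right: 7>2) and is removed.
Among the remaining strategies, none is strictly dominated by another pure strategy of the same player, so the elimination stops.
Surviving strategies — General Rowe: {High}; General Cole: {Right}.

High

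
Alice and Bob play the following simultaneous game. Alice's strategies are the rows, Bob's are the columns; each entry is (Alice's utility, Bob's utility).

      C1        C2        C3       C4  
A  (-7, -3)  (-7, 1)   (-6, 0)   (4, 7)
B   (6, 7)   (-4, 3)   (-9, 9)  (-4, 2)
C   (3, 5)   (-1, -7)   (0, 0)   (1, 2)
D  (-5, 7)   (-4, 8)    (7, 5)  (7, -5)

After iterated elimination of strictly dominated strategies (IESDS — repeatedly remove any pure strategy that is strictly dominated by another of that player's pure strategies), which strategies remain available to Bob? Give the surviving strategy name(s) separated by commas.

For Alice, D strictly dominates A on the remaining columns (C1: -5>-7, C2: -4>-7, C3: 7>-6, C4: 7>4); eliminate A.
For Bob, C1 strictly dominates C4 on the remaining rows (B: 7>2, C: 5>2, D: 7>-5); eliminate C4.
Among the remaining strategies, none is strictly dominated by another pure strategy of the same player, so the elimination stops.
Surviving strategies — Alice: {B, C, D}; Bob: {C1, C2, C3}.

C1, C2, C3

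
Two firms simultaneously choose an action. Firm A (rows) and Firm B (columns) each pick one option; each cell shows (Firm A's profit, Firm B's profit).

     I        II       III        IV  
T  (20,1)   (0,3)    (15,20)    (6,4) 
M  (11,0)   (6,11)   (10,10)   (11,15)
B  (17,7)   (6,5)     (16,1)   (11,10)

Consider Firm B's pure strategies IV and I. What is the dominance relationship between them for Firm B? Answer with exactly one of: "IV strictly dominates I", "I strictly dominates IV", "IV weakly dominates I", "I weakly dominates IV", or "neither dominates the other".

IV strictly dominates I

IV's payoffs vs I's, by Firm A's action — T: 4>1, M: 15>0, B: 10>7.
Every comparison favours IV, so IV strictly dominates I.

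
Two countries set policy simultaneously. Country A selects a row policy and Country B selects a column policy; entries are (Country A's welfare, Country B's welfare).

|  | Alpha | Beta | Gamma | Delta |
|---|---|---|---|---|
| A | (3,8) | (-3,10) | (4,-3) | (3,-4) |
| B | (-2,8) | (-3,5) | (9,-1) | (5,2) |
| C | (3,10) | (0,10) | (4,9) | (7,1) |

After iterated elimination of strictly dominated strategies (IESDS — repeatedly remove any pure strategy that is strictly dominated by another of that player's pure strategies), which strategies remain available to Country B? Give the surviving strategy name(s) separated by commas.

Column Gamma is eliminated: Alpha beats it against every remaining row (A: 8>-3, B: 8>-1, C: 10>9).
For Country A, C strictly dominates B on the remaining columns (Alpha: 3>-2, Beta: 0>-3, Delta: 7>5); eliminate B.
Column Delta is eliminated: Alpha beats it against every remaining row (A: 8>-4, C: 10>1).
Among the remaining strategies, none is strictly dominated by another pure strategy of the same player, so the elimination stops.
Surviving strategies — Country A: {A, C}; Country B: {Alpha, Beta}.

Alpha, Beta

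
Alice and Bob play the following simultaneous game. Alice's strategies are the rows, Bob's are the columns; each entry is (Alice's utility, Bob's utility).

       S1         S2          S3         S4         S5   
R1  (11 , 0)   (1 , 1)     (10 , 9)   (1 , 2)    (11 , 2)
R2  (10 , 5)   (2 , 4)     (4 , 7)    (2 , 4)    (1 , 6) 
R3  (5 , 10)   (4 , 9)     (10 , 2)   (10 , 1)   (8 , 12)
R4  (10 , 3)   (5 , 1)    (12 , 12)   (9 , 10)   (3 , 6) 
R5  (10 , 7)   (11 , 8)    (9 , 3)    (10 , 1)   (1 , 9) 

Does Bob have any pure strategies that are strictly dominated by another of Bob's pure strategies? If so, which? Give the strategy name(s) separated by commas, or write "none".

S1: dominated, since S5 does at least as well everywhere (R1: 2>0, R2: 6>5, R3: 12>10, R4: 6>3, R5: 9>7).
S2 is strictly dominated by S5 (R1: 2>1, R2: 6>4, R3: 12>9, R4: 6>1, R5: 9>8).
Nothing dominates S3: S1 at R1 (9>0); S2 at R1 (9>1); S4 at R1 (9>2); S5 at R1 (9>2).
S4 is strictly dominated by S3 (R1: 9>2, R2: 7>4, R3: 2>1, R4: 12>10, R5: 3>1).
Nothing dominates S5: S1 at R1 (2>0); S2 at R1 (2>1); S3 at R3 (12>2); S4 at R1 (2=2).

S1, S2, S4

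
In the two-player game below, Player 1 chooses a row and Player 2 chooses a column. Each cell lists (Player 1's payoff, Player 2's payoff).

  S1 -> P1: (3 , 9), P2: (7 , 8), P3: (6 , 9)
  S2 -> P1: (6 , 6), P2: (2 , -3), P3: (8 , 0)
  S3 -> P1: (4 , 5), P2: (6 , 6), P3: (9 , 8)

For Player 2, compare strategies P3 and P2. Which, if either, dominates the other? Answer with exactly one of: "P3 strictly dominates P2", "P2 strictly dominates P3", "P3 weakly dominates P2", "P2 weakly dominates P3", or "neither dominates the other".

P3 strictly dominates P2

Compare P3 to P2 across every action of Player 1: S1: 9>8, S2: 0>-3, S3: 8>6.
Every comparison favours P3, so P3 strictly dominates P2.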